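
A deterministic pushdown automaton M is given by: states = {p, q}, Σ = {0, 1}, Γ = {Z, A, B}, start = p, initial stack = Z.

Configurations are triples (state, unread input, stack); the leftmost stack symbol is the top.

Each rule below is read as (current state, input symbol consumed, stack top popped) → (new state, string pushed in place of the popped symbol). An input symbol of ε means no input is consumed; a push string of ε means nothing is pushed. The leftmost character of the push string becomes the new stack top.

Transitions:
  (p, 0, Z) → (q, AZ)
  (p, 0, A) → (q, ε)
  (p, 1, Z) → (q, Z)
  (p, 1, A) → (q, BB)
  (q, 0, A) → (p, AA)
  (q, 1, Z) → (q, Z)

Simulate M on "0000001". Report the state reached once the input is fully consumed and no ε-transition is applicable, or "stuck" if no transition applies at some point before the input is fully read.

q

(p, 0000001, Z) ⊢ (q, 000001, AZ) ⊢ (p, 00001, AAZ) ⊢ (q, 0001, AZ) ⊢ (p, 001, AAZ) ⊢ (q, 01, AZ) ⊢ (p, 1, AAZ) ⊢ (q, ε, BBAZ)
All input consumed; M is in state q.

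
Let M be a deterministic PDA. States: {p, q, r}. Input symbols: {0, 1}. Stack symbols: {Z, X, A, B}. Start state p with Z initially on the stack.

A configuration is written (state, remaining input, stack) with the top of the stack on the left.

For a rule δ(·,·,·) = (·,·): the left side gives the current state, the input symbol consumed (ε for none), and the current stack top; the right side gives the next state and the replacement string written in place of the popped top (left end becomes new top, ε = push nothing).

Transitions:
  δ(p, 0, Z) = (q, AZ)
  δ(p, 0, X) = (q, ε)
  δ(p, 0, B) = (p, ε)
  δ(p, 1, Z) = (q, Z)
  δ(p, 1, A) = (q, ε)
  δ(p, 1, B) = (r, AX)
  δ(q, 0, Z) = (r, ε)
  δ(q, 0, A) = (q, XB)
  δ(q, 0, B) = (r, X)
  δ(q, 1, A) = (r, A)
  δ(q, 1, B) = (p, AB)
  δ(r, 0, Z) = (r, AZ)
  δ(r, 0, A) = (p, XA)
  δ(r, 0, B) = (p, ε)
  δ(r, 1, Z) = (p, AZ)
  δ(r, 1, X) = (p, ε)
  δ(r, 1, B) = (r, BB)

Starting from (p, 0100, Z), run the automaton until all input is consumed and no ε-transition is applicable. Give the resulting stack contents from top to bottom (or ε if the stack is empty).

(p, 0100, Z)
  read 0, top Z: go to q, push AZ → (q, 100, AZ)
  read 1, top A: go to r, push A → (r, 00, AZ)
  read 0, top A: go to p, push XA → (p, 0, XAZ)
  read 0, top X: go to q, push ε → (q, ε, AZ)
All input consumed in state q with stack AZ.

AZ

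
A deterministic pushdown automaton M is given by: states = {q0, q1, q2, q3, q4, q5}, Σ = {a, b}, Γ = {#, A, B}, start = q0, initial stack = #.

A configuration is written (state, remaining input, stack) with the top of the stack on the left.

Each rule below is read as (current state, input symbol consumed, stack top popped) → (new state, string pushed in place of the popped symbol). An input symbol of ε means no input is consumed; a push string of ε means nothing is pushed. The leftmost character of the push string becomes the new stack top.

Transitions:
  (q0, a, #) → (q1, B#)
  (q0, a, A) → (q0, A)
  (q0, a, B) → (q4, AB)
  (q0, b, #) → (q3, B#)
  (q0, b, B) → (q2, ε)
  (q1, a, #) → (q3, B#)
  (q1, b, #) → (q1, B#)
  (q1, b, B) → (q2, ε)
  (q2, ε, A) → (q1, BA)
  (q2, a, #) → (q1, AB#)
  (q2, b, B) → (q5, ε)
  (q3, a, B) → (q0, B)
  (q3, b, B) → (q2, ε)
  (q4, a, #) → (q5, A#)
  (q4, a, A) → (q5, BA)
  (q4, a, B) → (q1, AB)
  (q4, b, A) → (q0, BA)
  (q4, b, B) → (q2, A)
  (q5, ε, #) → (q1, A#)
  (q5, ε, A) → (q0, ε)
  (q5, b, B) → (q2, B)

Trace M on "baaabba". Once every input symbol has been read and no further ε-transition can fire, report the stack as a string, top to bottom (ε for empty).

(q0, baaabba, #) ⊢ (q3, aaabba, B#) ⊢ (q0, aabba, B#) ⊢ (q4, abba, AB#) ⊢ (q5, bba, BAB#) ⊢ (q2, ba, BAB#) ⊢ (q5, a, AB#) ⊢ (q0, a, B#) ⊢ (q4, ε, AB#)
All input consumed in state q4 with stack AB#.

AB#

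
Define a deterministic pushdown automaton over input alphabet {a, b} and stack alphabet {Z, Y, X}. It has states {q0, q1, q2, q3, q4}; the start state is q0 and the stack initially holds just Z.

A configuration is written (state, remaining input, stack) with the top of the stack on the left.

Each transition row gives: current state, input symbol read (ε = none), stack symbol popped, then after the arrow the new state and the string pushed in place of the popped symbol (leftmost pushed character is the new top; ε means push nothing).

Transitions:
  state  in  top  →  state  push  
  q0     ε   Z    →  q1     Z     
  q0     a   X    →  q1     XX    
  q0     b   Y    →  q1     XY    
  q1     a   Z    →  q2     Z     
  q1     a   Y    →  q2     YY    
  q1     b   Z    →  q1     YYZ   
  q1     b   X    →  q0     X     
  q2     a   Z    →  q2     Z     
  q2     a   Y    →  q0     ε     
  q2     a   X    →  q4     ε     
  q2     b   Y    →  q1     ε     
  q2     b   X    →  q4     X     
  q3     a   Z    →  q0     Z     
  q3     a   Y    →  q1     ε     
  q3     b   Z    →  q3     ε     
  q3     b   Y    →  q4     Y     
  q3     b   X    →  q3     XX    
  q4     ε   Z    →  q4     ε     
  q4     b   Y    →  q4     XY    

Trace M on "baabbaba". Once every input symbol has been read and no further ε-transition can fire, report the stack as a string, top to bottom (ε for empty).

XXXYYZ

(q0, baabbaba, Z) ⊢ (q1, baabbaba, Z) ⊢ (q1, aabbaba, YYZ) ⊢ (q2, abbaba, YYYZ) ⊢ (q0, bbaba, YYZ) ⊢ (q1, baba, XYYZ) ⊢ (q0, aba, XYYZ) ⊢ (q1, ba, XXYYZ) ⊢ (q0, a, XXYYZ) ⊢ (q1, ε, XXXYYZ)
All input consumed in state q1 with stack XXXYYZ.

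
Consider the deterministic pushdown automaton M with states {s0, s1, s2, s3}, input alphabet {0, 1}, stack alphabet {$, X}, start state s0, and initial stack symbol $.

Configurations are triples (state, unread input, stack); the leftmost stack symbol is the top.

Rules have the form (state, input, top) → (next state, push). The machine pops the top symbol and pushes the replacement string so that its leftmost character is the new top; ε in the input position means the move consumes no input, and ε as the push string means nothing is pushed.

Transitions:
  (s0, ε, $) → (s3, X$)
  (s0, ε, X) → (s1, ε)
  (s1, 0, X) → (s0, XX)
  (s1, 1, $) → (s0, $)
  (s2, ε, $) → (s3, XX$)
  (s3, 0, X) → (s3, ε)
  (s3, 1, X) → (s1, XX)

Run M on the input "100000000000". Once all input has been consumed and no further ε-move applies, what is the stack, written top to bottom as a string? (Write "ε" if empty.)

XX$

(s0, 100000000000, $) ⊢ (s3, 100000000000, X$) ⊢ (s1, 00000000000, XX$) ⊢ (s0, 0000000000, XXX$) ⊢ (s1, 0000000000, XX$) ⊢ (s0, 000000000, XXX$) ⊢ (s1, 000000000, XX$) ⊢ (s0, 00000000, XXX$) ⊢ (s1, 00000000, XX$) ⊢ (s0, 0000000, XXX$) ⊢ (s1, 0000000, XX$) ⊢ (s0, 000000, XXX$) ⊢ (s1, 000000, XX$) ⊢ (s0, 00000, XXX$) ⊢ (s1, 00000, XX$) ⊢ (s0, 0000, XXX$) ⊢ (s1, 0000, XX$) ⊢ (s0, 000, XXX$) ⊢ (s1, 000, XX$) ⊢ (s0, 00, XXX$) ⊢ (s1, 00, XX$) ⊢ (s0, 0, XXX$) ⊢ (s1, 0, XX$) ⊢ (s0, ε, XXX$) ⊢ (s1, ε, XX$)
All input consumed in state s1 with stack XX$.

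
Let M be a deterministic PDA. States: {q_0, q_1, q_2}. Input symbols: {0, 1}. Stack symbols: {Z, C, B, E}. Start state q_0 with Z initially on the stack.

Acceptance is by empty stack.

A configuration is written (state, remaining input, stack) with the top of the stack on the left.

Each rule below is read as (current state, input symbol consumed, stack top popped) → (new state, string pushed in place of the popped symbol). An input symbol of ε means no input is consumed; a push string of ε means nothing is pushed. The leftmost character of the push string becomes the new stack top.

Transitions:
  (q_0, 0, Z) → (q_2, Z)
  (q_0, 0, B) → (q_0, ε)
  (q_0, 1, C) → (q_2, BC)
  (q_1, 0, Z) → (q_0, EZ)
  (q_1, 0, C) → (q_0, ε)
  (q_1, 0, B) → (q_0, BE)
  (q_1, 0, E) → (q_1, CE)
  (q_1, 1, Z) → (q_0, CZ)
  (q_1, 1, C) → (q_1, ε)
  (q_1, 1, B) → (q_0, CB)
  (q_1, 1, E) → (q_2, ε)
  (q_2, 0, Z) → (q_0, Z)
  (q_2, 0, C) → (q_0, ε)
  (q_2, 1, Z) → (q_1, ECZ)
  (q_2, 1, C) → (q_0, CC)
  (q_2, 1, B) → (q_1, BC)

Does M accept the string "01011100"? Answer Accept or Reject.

(q_0, 01011100, Z)
  read 0, top Z: go to q_2, push Z → (q_2, 1011100, Z)
  read 1, top Z: go to q_1, push ECZ → (q_1, 011100, ECZ)
  read 0, top E: go to q_1, push CE → (q_1, 11100, CECZ)
  read 1, top C: go to q_1, push ε → (q_1, 1100, ECZ)
  read 1, top E: go to q_2, push ε → (q_2, 100, CZ)
  read 1, top C: go to q_0, push CC → (q_0, 00, CCZ)
No transition applies at (q_0, 00, CCZ); input not fully consumed.

Reject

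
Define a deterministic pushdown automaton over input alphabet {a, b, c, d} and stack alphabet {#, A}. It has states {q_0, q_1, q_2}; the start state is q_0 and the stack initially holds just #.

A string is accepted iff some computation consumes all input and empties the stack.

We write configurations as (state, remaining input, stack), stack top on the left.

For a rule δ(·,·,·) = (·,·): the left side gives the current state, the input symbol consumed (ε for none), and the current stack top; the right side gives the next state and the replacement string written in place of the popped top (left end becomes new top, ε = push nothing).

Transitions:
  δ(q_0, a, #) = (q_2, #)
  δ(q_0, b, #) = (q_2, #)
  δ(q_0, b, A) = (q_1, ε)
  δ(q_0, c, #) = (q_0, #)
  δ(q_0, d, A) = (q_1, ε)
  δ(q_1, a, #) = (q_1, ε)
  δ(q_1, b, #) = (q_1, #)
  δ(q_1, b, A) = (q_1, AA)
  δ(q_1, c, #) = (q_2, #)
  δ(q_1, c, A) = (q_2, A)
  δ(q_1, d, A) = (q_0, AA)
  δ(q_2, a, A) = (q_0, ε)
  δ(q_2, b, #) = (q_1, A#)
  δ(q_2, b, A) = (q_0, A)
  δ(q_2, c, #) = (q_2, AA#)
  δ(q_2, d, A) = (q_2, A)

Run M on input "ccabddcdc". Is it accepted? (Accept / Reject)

Reject

(q_0, ccabddcdc, #) ⊢ (q_0, cabddcdc, #) ⊢ (q_0, abddcdc, #) ⊢ (q_2, bddcdc, #) ⊢ (q_1, ddcdc, A#) ⊢ (q_0, dcdc, AA#) ⊢ (q_1, cdc, A#) ⊢ (q_2, dc, A#) ⊢ (q_2, c, A#)
No transition applies at (q_2, c, A#); input not fully consumed.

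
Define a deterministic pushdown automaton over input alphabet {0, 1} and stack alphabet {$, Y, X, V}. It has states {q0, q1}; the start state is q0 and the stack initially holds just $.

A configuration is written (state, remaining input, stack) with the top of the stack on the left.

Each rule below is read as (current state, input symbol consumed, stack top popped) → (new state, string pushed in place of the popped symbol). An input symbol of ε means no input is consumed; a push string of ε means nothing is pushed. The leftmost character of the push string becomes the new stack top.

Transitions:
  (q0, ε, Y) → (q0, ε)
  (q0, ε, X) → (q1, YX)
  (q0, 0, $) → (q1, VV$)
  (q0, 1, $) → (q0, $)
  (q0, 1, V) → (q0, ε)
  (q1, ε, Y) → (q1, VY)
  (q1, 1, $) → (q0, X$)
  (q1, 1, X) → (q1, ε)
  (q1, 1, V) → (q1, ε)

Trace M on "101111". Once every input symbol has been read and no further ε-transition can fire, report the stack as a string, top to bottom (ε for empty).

(q0, 101111, $) ⊢ (q0, 01111, $) ⊢ (q1, 1111, VV$) ⊢ (q1, 111, V$) ⊢ (q1, 11, $) ⊢ (q0, 1, X$) ⊢ (q1, 1, YX$) ⊢ (q1, 1, VYX$) ⊢ (q1, ε, YX$) ⊢ (q1, ε, VYX$)
All input consumed in state q1 with stack VYX$.

VYX$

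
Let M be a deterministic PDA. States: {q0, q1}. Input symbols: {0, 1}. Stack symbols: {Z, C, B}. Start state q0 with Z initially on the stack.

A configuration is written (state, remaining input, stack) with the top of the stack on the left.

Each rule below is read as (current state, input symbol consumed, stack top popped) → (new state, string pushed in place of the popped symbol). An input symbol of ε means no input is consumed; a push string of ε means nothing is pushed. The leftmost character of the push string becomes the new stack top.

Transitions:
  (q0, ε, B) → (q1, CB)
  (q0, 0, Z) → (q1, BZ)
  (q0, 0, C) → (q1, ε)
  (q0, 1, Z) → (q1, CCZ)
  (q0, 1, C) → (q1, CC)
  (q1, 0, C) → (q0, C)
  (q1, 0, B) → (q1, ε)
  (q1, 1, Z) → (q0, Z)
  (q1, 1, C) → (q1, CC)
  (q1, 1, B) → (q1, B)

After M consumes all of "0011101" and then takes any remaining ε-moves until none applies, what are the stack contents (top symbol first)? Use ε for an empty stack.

CCCCZ

(q0, 0011101, Z)
  read 0, top Z: go to q1, push BZ → (q1, 011101, BZ)
  read 0, top B: go to q1, push ε → (q1, 11101, Z)
  read 1, top Z: go to q0, push Z → (q0, 1101, Z)
  read 1, top Z: go to q1, push CCZ → (q1, 101, CCZ)
  read 1, top C: go to q1, push CC → (q1, 01, CCCZ)
  read 0, top C: go to q0, push C → (q0, 1, CCCZ)
  read 1, top C: go to q1, push CC → (q1, ε, CCCCZ)
All input consumed in state q1 with stack CCCCZ.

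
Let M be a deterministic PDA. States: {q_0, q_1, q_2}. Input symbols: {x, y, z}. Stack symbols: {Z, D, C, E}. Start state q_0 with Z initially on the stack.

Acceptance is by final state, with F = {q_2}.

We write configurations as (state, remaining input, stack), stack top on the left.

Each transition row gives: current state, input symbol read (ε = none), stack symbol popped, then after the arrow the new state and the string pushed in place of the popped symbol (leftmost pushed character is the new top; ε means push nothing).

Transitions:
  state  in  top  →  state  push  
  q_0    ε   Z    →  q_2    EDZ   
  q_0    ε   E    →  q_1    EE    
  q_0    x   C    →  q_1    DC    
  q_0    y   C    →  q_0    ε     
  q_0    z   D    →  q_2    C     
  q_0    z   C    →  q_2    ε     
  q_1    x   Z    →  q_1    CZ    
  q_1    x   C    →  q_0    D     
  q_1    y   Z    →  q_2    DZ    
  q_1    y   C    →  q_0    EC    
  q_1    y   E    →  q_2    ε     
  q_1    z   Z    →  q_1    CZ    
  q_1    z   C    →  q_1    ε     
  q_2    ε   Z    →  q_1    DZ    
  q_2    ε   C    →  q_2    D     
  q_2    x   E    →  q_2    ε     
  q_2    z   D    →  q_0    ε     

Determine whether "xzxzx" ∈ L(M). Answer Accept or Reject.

Accept

(q_0, xzxzx, Z) ⊢ (q_2, xzxzx, EDZ) ⊢ (q_2, zxzx, DZ) ⊢ (q_0, xzx, Z) ⊢ (q_2, xzx, EDZ) ⊢ (q_2, zx, DZ) ⊢ (q_0, x, Z) ⊢ (q_2, x, EDZ) ⊢ (q_2, ε, DZ)
All input consumed; state q_2 ∈ F.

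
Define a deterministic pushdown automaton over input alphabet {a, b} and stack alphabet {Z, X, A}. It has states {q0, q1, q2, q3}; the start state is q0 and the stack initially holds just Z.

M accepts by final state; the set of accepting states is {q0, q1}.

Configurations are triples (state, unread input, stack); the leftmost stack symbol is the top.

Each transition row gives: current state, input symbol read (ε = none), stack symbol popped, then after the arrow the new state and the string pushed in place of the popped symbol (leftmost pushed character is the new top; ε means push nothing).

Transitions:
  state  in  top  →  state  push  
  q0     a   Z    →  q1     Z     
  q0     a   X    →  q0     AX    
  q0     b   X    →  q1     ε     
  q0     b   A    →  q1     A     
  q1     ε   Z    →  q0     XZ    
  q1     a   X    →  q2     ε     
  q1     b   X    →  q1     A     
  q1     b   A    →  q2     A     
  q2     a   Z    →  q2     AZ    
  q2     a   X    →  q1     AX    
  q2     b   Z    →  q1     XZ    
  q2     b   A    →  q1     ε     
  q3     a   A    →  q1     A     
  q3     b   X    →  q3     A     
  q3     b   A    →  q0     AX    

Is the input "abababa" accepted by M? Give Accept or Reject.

(q0, abababa, Z)
  read a, top Z: go to q1, push Z → (q1, bababa, Z)
  ε-move, top Z: go to q0, push XZ → (q0, bababa, XZ)
  read b, top X: go to q1, push ε → (q1, ababa, Z)
  ε-move, top Z: go to q0, push XZ → (q0, ababa, XZ)
  read a, top X: go to q0, push AX → (q0, baba, AXZ)
  read b, top A: go to q1, push A → (q1, aba, AXZ)
No transition applies at (q1, aba, AXZ); input not fully consumed.

Reject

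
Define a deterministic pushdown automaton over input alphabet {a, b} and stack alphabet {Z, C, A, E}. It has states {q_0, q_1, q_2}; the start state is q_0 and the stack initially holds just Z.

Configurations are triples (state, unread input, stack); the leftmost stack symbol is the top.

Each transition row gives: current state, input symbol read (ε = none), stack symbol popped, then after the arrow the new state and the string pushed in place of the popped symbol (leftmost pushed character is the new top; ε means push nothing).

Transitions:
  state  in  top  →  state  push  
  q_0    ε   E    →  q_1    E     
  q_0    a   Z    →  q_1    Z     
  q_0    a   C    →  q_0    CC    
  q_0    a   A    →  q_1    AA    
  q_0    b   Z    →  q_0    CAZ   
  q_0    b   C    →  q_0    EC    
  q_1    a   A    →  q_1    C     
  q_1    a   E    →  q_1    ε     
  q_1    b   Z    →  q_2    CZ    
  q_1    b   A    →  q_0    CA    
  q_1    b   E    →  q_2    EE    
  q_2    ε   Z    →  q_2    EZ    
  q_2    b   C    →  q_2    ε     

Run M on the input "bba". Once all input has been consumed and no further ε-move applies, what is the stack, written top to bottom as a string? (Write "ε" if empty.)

(q_0, bba, Z)
  read b, top Z: go to q_0, push CAZ → (q_0, ba, CAZ)
  read b, top C: go to q_0, push EC → (q_0, a, ECAZ)
  ε-move, top E: go to q_1, push E → (q_1, a, ECAZ)
  read a, top E: go to q_1, push ε → (q_1, ε, CAZ)
All input consumed in state q_1 with stack CAZ.

CAZ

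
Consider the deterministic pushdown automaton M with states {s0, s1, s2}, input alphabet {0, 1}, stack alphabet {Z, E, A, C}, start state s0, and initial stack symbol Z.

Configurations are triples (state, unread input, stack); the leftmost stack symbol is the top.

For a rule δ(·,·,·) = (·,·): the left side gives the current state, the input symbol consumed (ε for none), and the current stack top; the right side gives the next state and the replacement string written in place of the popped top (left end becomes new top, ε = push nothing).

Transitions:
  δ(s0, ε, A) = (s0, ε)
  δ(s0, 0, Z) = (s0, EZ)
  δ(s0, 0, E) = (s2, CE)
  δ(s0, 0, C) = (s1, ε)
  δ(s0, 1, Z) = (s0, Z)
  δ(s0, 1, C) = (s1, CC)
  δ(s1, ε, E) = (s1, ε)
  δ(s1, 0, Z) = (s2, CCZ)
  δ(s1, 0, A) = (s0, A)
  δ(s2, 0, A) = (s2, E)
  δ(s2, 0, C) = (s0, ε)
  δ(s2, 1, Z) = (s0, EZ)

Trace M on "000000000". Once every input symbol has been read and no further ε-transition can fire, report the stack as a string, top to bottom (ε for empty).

(s0, 000000000, Z)
  read 0, top Z: go to s0, push EZ → (s0, 00000000, EZ)
  read 0, top E: go to s2, push CE → (s2, 0000000, CEZ)
  read 0, top C: go to s0, push ε → (s0, 000000, EZ)
  read 0, top E: go to s2, push CE → (s2, 00000, CEZ)
  read 0, top C: go to s0, push ε → (s0, 0000, EZ)
  read 0, top E: go to s2, push CE → (s2, 000, CEZ)
  read 0, top C: go to s0, push ε → (s0, 00, EZ)
  read 0, top E: go to s2, push CE → (s2, 0, CEZ)
  read 0, top C: go to s0, push ε → (s0, ε, EZ)
All input consumed in state s0 with stack EZ.

EZ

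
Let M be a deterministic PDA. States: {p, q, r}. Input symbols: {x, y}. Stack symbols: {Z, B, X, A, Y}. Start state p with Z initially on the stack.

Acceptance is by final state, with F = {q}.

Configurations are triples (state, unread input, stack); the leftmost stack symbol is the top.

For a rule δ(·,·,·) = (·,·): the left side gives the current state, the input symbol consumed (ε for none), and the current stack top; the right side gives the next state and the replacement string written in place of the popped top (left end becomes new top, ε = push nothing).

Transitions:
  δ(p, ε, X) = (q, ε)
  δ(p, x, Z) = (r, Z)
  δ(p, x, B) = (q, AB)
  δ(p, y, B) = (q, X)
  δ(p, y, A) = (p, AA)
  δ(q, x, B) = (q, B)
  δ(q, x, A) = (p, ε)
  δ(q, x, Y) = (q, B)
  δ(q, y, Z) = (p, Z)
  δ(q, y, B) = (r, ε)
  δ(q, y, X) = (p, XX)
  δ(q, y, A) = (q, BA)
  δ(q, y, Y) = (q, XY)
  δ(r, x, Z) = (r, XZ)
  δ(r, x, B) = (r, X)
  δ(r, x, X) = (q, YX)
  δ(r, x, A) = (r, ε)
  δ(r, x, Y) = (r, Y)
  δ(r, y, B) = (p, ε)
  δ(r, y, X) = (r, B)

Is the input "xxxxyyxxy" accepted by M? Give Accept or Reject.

Accept

(p, xxxxyyxxy, Z) ⊢ (r, xxxyyxxy, Z) ⊢ (r, xxyyxxy, XZ) ⊢ (q, xyyxxy, YXZ) ⊢ (q, yyxxy, BXZ) ⊢ (r, yxxy, XZ) ⊢ (r, xxy, BZ) ⊢ (r, xy, XZ) ⊢ (q, y, YXZ) ⊢ (q, ε, XYXZ)
All input consumed; state q ∈ F.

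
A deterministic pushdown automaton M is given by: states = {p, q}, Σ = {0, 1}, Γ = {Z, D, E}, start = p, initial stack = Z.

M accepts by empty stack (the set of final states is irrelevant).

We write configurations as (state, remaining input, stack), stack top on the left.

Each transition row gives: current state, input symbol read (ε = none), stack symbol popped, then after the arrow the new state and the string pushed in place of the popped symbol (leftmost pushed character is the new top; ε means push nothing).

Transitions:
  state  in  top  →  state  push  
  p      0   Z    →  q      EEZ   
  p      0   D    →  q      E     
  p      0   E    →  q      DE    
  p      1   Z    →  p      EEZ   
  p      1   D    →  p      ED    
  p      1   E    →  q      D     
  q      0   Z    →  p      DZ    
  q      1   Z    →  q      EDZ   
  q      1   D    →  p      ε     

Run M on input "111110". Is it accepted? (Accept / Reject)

Reject

(p, 111110, Z)
  read 1, top Z: go to p, push EEZ → (p, 11110, EEZ)
  read 1, top E: go to q, push D → (q, 1110, DEZ)
  read 1, top D: go to p, push ε → (p, 110, EZ)
  read 1, top E: go to q, push D → (q, 10, DZ)
  read 1, top D: go to p, push ε → (p, 0, Z)
  read 0, top Z: go to q, push EEZ → (q, ε, EEZ)
All input consumed; stack is EEZ, not empty, and no further ε-move applies.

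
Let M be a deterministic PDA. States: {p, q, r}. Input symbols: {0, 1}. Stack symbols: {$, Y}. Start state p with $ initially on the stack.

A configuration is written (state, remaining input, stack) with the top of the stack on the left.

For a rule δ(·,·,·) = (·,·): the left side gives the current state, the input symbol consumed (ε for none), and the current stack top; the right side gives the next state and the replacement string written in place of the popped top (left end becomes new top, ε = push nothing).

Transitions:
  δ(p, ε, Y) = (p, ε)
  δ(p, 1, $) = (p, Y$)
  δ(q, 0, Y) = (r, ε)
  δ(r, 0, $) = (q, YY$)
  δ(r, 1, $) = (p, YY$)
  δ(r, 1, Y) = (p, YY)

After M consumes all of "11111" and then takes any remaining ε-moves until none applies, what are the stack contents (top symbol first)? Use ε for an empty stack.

(p, 11111, $)
  read 1, top $: go to p, push Y$ → (p, 1111, Y$)
  ε-move, top Y: go to p, push ε → (p, 1111, $)
  read 1, top $: go to p, push Y$ → (p, 111, Y$)
  ε-move, top Y: go to p, push ε → (p, 111, $)
  read 1, top $: go to p, push Y$ → (p, 11, Y$)
  ε-move, top Y: go to p, push ε → (p, 11, $)
  read 1, top $: go to p, push Y$ → (p, 1, Y$)
  ε-move, top Y: go to p, push ε → (p, 1, $)
  read 1, top $: go to p, push Y$ → (p, ε, Y$)
  ε-move, top Y: go to p, push ε → (p, ε, $)
All input consumed in state p with stack $.

$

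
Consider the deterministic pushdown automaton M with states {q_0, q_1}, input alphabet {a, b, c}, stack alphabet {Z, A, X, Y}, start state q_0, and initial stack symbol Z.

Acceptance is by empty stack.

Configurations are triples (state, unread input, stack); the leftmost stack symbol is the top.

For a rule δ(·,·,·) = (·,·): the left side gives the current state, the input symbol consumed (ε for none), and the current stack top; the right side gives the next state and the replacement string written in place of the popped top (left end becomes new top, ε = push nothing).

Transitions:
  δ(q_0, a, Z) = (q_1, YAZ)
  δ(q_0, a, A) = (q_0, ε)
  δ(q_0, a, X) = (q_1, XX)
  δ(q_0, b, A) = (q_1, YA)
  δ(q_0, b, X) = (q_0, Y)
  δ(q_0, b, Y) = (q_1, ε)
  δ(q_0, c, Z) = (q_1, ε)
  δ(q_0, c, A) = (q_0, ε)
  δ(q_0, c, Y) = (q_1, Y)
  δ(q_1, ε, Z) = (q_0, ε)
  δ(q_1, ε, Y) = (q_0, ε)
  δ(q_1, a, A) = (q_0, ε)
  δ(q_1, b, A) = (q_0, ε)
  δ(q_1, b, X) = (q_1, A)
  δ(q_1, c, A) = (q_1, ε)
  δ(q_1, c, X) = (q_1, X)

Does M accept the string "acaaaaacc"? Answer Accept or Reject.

Accept

(q_0, acaaaaacc, Z)
  read a, top Z: go to q_1, push YAZ → (q_1, caaaaacc, YAZ)
  ε-move, top Y: go to q_0, push ε → (q_0, caaaaacc, AZ)
  read c, top A: go to q_0, push ε → (q_0, aaaaacc, Z)
  read a, top Z: go to q_1, push YAZ → (q_1, aaaacc, YAZ)
  ε-move, top Y: go to q_0, push ε → (q_0, aaaacc, AZ)
  read a, top A: go to q_0, push ε → (q_0, aaacc, Z)
  read a, top Z: go to q_1, push YAZ → (q_1, aacc, YAZ)
  ε-move, top Y: go to q_0, push ε → (q_0, aacc, AZ)
  read a, top A: go to q_0, push ε → (q_0, acc, Z)
  read a, top Z: go to q_1, push YAZ → (q_1, cc, YAZ)
  ε-move, top Y: go to q_0, push ε → (q_0, cc, AZ)
  read c, top A: go to q_0, push ε → (q_0, c, Z)
  read c, top Z: go to q_1, push ε → (q_1, ε, ε)
All input consumed and the stack is empty.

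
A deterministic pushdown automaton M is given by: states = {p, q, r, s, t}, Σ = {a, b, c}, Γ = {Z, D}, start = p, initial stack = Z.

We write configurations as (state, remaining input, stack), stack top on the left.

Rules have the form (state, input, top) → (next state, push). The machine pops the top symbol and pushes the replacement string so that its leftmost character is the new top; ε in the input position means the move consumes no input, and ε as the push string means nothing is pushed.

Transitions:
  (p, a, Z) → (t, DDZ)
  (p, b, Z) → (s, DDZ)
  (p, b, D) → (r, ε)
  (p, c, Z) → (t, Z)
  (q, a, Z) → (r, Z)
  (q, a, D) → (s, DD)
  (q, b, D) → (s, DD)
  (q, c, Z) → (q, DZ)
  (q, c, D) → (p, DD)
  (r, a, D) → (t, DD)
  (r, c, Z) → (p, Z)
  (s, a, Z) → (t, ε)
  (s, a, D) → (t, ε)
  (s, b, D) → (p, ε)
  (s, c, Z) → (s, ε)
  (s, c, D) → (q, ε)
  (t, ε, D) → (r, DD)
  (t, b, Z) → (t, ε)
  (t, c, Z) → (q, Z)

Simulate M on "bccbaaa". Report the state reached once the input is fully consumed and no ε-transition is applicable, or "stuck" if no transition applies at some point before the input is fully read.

r

(p, bccbaaa, Z)
  read b, top Z: go to s, push DDZ → (s, ccbaaa, DDZ)
  read c, top D: go to q, push ε → (q, cbaaa, DZ)
  read c, top D: go to p, push DD → (p, baaa, DDZ)
  read b, top D: go to r, push ε → (r, aaa, DZ)
  read a, top D: go to t, push DD → (t, aa, DDZ)
  ε-move, top D: go to r, push DD → (r, aa, DDDZ)
  read a, top D: go to t, push DD → (t, a, DDDDZ)
  ε-move, top D: go to r, push DD → (r, a, DDDDDZ)
  read a, top D: go to t, push DD → (t, ε, DDDDDDZ)
  ε-move, top D: go to r, push DD → (r, ε, DDDDDDDZ)
All input consumed; M is in state r.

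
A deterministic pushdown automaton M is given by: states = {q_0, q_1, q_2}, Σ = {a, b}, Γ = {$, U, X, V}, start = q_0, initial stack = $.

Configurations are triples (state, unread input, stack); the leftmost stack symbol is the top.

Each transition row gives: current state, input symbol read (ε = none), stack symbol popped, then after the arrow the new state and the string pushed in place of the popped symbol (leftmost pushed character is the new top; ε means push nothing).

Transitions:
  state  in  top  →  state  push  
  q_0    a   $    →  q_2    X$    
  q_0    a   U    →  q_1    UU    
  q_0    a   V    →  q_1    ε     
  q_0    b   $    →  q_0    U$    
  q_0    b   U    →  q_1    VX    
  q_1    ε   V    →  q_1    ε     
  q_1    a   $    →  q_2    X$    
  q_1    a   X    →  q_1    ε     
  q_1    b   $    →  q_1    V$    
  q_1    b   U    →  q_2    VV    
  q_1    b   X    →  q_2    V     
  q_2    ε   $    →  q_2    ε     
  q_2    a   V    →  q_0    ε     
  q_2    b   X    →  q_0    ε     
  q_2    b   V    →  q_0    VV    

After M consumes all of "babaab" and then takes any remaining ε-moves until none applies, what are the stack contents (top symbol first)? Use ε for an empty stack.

VV$

(q_0, babaab, $)
  read b, top $: go to q_0, push U$ → (q_0, abaab, U$)
  read a, top U: go to q_1, push UU → (q_1, baab, UU$)
  read b, top U: go to q_2, push VV → (q_2, aab, VVU$)
  read a, top V: go to q_0, push ε → (q_0, ab, VU$)
  read a, top V: go to q_1, push ε → (q_1, b, U$)
  read b, top U: go to q_2, push VV → (q_2, ε, VV$)
All input consumed in state q_2 with stack VV$.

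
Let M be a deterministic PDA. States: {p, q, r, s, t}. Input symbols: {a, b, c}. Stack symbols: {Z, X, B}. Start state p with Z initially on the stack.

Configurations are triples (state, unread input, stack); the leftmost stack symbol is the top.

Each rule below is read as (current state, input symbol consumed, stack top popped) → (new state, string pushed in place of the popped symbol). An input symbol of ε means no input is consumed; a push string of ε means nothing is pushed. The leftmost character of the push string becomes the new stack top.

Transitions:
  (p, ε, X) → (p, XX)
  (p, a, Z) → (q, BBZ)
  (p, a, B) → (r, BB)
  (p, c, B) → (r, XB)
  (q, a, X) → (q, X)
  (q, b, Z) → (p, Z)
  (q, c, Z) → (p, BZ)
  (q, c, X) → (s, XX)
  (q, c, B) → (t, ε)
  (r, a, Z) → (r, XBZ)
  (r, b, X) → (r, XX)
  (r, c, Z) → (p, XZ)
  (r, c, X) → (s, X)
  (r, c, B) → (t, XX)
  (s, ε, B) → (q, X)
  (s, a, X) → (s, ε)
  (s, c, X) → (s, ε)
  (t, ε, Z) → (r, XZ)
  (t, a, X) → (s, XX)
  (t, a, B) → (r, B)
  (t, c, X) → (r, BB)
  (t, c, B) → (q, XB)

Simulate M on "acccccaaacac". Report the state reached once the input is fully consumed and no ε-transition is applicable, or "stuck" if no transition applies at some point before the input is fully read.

(p, acccccaaacac, Z)
  read a, top Z: go to q, push BBZ → (q, cccccaaacac, BBZ)
  read c, top B: go to t, push ε → (t, ccccaaacac, BZ)
  read c, top B: go to q, push XB → (q, cccaaacac, XBZ)
  read c, top X: go to s, push XX → (s, ccaaacac, XXBZ)
  read c, top X: go to s, push ε → (s, caaacac, XBZ)
  read c, top X: go to s, push ε → (s, aaacac, BZ)
  ε-move, top B: go to q, push X → (q, aaacac, XZ)
  read a, top X: go to q, push X → (q, aacac, XZ)
  read a, top X: go to q, push X → (q, acac, XZ)
  read a, top X: go to q, push X → (q, cac, XZ)
  read c, top X: go to s, push XX → (s, ac, XXZ)
  read a, top X: go to s, push ε → (s, c, XZ)
  read c, top X: go to s, push ε → (s, ε, Z)
All input consumed; M is in state s.

s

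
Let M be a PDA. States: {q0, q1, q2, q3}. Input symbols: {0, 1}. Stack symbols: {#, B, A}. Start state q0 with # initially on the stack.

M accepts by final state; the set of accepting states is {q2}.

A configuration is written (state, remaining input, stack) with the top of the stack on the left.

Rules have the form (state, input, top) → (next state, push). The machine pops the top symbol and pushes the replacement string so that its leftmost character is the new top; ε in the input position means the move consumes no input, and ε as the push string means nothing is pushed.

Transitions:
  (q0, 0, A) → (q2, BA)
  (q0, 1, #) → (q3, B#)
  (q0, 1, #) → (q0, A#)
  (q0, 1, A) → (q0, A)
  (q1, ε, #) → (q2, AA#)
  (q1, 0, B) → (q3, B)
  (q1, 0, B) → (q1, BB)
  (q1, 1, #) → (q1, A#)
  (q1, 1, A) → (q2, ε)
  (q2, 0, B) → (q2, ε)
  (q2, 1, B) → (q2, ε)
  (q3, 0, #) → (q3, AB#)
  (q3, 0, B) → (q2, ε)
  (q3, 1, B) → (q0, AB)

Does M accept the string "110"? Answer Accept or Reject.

One accepting computation: (q0, 110, #) ⊢ (q3, 10, B#) ⊢ (q0, 0, AB#) ⊢ (q2, ε, BAB#)
All input consumed and state q2 ∈ F.

Accept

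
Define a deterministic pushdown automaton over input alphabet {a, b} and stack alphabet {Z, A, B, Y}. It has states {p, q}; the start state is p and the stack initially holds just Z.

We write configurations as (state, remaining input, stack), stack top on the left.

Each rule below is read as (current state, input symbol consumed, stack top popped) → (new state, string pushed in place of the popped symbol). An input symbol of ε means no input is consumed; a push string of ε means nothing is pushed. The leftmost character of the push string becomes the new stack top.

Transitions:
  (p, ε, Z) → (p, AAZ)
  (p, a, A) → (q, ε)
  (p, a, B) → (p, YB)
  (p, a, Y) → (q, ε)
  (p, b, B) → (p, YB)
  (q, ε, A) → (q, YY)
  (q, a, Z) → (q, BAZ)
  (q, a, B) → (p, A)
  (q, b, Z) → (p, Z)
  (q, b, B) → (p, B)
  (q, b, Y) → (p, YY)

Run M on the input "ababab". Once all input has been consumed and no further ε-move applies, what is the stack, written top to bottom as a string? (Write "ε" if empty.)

(p, ababab, Z)
  ε-move, top Z: go to p, push AAZ → (p, ababab, AAZ)
  read a, top A: go to q, push ε → (q, babab, AZ)
  ε-move, top A: go to q, push YY → (q, babab, YYZ)
  read b, top Y: go to p, push YY → (p, abab, YYYZ)
  read a, top Y: go to q, push ε → (q, bab, YYZ)
  read b, top Y: go to p, push YY → (p, ab, YYYZ)
  read a, top Y: go to q, push ε → (q, b, YYZ)
  read b, top Y: go to p, push YY → (p, ε, YYYZ)
All input consumed in state p with stack YYYZ.

YYYZ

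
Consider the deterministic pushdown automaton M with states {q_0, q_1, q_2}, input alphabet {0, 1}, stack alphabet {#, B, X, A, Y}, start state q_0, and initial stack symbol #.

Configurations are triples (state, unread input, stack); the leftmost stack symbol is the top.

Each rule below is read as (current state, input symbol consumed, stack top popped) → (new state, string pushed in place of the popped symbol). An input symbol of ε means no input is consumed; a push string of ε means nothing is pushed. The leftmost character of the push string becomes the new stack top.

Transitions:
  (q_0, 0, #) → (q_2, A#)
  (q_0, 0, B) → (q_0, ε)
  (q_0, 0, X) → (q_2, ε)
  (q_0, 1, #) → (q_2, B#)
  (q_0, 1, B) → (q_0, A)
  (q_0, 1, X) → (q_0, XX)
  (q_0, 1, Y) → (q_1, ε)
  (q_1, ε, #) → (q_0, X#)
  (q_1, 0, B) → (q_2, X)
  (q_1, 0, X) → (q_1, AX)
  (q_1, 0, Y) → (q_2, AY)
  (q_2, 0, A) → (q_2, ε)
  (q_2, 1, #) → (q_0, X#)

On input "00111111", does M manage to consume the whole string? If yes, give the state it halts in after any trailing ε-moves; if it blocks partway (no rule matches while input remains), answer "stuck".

q_0

(q_0, 00111111, #)
  read 0, top #: go to q_2, push A# → (q_2, 0111111, A#)
  read 0, top A: go to q_2, push ε → (q_2, 111111, #)
  read 1, top #: go to q_0, push X# → (q_0, 11111, X#)
  read 1, top X: go to q_0, push XX → (q_0, 1111, XX#)
  read 1, top X: go to q_0, push XX → (q_0, 111, XXX#)
  read 1, top X: go to q_0, push XX → (q_0, 11, XXXX#)
  read 1, top X: go to q_0, push XX → (q_0, 1, XXXXX#)
  read 1, top X: go to q_0, push XX → (q_0, ε, XXXXXX#)
All input consumed; M is in state q_0.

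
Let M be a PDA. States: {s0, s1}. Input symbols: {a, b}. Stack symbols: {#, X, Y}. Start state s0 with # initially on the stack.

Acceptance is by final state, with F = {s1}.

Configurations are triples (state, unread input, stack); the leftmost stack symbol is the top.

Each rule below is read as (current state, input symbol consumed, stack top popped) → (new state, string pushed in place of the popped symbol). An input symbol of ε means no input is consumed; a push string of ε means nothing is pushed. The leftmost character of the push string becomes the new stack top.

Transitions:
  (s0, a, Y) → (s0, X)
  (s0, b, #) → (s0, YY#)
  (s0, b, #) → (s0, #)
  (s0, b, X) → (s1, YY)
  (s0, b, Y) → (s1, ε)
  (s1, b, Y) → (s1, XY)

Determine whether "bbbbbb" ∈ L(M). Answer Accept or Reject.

One accepting computation: (s0, bbbbbb, #) ⊢ (s0, bbbbb, #) ⊢ (s0, bbbb, #) ⊢ (s0, bbb, #) ⊢ (s0, bb, YY#) ⊢ (s1, b, Y#) ⊢ (s1, ε, XY#)
All input consumed and state s1 ∈ F.

Accept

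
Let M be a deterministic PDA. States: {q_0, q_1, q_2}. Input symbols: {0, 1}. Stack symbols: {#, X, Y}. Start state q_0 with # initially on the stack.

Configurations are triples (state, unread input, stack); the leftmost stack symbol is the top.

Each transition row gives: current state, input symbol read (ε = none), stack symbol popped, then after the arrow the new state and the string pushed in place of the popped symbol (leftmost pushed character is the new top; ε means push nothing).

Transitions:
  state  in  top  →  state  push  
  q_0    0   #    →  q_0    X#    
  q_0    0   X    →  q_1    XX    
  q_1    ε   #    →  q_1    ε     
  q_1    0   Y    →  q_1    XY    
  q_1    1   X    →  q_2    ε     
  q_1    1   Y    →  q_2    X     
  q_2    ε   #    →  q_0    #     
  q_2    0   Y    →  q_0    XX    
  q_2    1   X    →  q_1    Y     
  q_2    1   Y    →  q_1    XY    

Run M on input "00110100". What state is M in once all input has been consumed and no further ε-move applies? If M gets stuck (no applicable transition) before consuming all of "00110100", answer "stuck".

q_1

(q_0, 00110100, #) ⊢ (q_0, 0110100, X#) ⊢ (q_1, 110100, XX#) ⊢ (q_2, 10100, X#) ⊢ (q_1, 0100, Y#) ⊢ (q_1, 100, XY#) ⊢ (q_2, 00, Y#) ⊢ (q_0, 0, XX#) ⊢ (q_1, ε, XXX#)
All input consumed; M is in state q_1.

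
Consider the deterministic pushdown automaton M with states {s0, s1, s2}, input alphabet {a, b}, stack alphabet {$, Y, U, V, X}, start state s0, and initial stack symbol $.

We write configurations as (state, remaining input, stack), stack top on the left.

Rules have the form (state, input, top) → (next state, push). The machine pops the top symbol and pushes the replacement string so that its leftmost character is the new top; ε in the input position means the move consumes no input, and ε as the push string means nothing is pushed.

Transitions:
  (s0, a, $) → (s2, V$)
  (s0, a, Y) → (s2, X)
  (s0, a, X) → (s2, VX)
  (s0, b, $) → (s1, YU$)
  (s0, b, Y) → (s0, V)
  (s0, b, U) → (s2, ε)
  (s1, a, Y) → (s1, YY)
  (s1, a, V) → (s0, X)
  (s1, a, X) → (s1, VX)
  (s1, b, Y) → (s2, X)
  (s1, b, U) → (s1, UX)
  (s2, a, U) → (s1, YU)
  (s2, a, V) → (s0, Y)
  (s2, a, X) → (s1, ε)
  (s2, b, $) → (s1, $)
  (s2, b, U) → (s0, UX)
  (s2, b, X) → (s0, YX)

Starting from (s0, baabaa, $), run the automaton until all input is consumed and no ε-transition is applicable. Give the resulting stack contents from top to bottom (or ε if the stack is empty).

(s0, baabaa, $) ⊢ (s1, aabaa, YU$) ⊢ (s1, abaa, YYU$) ⊢ (s1, baa, YYYU$) ⊢ (s2, aa, XYYU$) ⊢ (s1, a, YYU$) ⊢ (s1, ε, YYYU$)
All input consumed in state s1 with stack YYYU$.

YYYU$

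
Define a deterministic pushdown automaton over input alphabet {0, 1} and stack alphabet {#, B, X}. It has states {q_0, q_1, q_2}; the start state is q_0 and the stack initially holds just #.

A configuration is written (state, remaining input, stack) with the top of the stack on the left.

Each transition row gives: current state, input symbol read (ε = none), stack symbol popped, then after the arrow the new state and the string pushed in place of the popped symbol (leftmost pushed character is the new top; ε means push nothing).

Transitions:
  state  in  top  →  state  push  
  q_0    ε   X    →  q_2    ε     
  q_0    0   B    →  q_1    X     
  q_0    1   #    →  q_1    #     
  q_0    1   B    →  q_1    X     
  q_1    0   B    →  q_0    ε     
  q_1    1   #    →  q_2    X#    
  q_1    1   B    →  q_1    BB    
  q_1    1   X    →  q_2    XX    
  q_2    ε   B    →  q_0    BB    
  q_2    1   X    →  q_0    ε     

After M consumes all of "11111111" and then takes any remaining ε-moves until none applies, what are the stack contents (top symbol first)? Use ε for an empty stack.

(q_0, 11111111, #)
  read 1, top #: go to q_1, push # → (q_1, 1111111, #)
  read 1, top #: go to q_2, push X# → (q_2, 111111, X#)
  read 1, top X: go to q_0, push ε → (q_0, 11111, #)
  read 1, top #: go to q_1, push # → (q_1, 1111, #)
  read 1, top #: go to q_2, push X# → (q_2, 111, X#)
  read 1, top X: go to q_0, push ε → (q_0, 11, #)
  read 1, top #: go to q_1, push # → (q_1, 1, #)
  read 1, top #: go to q_2, push X# → (q_2, ε, X#)
All input consumed in state q_2 with stack X#.

X#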